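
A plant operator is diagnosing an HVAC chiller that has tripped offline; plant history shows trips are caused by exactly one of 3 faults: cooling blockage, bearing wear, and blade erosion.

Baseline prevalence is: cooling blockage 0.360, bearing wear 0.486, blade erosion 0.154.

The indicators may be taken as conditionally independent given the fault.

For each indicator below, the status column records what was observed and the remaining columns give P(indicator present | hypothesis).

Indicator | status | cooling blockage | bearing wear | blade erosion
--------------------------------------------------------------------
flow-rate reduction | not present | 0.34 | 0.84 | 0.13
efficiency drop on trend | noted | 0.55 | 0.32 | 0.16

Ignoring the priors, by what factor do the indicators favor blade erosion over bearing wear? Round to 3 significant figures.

Joint likelihood of the indicator pattern under each hypothesis (using 1 − P(present | H) for each absent indicator):
  blade erosion: (1 − 0.13) × 0.16 = 0.1392
  bearing wear: (1 − 0.84) × 0.32 = 0.0512
Bayes factor = 0.1392 / 0.0512 ≈ 2.72

2.72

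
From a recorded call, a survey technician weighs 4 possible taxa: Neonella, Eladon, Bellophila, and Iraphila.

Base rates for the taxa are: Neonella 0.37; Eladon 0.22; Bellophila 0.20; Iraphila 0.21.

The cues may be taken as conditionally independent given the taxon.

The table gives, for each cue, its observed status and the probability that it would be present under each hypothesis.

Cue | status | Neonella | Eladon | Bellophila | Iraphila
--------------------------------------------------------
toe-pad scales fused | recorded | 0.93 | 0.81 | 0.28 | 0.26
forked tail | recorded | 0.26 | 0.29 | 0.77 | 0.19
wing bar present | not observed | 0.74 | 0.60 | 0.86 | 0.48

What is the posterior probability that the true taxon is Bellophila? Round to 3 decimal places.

0.109

By Bayes' rule with conditional independence, the unnormalized weight for each hypothesis is prior × ∏ likelihoods (using 1 − P(present | H) for each absent cue):
  Neonella: 0.37 × 0.93 × 0.26 × (1 − 0.74) = 0.023261
  Eladon: 0.22 × 0.81 × 0.29 × (1 − 0.60) = 0.020671
  Bellophila: 0.20 × 0.28 × 0.77 × (1 − 0.86) = 0.0060368
  Iraphila: 0.21 × 0.26 × 0.19 × (1 − 0.48) = 0.0053945
The unnormalized weights sum to 0.055364.
P(Bellophila | evidence) = 0.0060368 / 0.055364 ≈ 0.109.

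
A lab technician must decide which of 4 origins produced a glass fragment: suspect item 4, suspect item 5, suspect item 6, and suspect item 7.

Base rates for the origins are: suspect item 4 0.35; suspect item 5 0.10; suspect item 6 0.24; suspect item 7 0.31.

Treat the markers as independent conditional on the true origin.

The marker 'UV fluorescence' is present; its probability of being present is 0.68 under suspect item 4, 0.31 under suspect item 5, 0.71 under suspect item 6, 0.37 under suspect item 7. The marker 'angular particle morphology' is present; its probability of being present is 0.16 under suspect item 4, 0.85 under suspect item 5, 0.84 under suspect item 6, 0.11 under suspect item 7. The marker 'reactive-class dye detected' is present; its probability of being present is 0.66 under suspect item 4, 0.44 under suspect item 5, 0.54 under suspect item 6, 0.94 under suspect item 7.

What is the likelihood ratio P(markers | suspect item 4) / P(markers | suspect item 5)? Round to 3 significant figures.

0.619

Take the product of per-marker likelihoods under each hypothesis, then divide.
  suspect item 4: 0.68 × 0.16 × 0.66 = 0.071808
  suspect item 5: 0.31 × 0.85 × 0.44 = 0.11594
Bayes factor = 0.071808 / 0.11594 ≈ 0.619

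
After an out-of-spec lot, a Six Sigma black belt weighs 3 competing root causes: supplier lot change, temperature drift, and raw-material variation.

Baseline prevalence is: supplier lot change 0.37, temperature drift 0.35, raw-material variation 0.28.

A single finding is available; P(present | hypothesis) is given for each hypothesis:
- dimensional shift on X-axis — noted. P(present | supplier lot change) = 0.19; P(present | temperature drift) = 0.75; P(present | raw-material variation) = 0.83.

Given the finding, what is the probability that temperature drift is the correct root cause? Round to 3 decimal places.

Multiply each prior by the likelihood of the finding:
  supplier lot change: 0.37 × 0.19 = 0.0703
  temperature drift: 0.35 × 0.75 = 0.2625
  raw-material variation: 0.28 × 0.83 = 0.2324
Normalizing constant Z = 0.0703 + 0.2625 + 0.2324 = 0.5652.
P(temperature drift | evidence) = 0.2625 / 0.5652 ≈ 0.464.

0.464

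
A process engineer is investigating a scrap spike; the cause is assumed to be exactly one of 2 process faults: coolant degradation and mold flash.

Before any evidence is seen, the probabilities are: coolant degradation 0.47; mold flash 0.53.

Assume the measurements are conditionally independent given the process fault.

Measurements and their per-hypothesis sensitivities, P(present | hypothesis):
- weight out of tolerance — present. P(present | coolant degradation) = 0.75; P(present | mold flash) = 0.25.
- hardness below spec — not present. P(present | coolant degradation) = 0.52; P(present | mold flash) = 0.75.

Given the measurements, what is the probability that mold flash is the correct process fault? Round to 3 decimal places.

0.164

For each hypothesis, the unnormalized posterior weight is prior × product of the measurement likelihoods (using 1 − P(present | H) for each absent measurement):
  coolant degradation: 0.47 × 0.75 × (1 − 0.52) = 0.1692
  mold flash: 0.53 × 0.25 × (1 − 0.75) = 0.033125
Normalizing constant Z = 0.1692 + 0.033125 = 0.20232.
P(mold flash | evidence) = 0.033125 / 0.20232 ≈ 0.164.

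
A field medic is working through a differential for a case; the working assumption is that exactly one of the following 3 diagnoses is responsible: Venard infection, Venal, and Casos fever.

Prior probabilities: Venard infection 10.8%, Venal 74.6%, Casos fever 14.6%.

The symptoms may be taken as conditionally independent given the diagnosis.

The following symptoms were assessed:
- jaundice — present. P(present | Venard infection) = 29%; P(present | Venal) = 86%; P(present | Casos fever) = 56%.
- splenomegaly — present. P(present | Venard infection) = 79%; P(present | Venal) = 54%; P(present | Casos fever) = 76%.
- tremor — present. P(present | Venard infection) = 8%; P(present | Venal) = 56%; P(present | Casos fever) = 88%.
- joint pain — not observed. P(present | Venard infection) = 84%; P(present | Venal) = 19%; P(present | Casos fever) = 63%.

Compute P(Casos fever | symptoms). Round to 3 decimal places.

Multiply each prior by the joint likelihood of the symptom pattern (using 1 − P(present | H) for each absent symptom):
  Venard infection: 0.108 × 0.29 × 0.79 × 0.08 × (1 − 0.84) = 0.00031671
  Venal: 0.746 × 0.86 × 0.54 × 0.56 × (1 − 0.19) = 0.15715
  Casos fever: 0.146 × 0.56 × 0.76 × 0.88 × (1 − 0.63) = 0.020232
The unnormalized weights sum to 0.17769.
P(Casos fever | evidence) = 0.020232 / 0.17769 ≈ 0.114.

0.114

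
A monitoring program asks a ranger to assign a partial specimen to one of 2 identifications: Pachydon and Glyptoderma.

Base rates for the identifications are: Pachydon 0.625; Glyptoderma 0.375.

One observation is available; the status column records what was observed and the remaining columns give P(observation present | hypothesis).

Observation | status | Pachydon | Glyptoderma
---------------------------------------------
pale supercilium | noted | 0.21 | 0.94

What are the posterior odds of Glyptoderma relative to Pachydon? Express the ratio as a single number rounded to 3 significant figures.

The normalizing constant cancels in an odds ratio, so compute prior × likelihood for the two hypotheses only:
  Glyptoderma: 0.375 × 0.94 = 0.3525
  Pachydon: 0.625 × 0.21 = 0.13125
Odds(Glyptoderma : Pachydon) = 0.3525 / 0.13125 ≈ 2.69.

2.69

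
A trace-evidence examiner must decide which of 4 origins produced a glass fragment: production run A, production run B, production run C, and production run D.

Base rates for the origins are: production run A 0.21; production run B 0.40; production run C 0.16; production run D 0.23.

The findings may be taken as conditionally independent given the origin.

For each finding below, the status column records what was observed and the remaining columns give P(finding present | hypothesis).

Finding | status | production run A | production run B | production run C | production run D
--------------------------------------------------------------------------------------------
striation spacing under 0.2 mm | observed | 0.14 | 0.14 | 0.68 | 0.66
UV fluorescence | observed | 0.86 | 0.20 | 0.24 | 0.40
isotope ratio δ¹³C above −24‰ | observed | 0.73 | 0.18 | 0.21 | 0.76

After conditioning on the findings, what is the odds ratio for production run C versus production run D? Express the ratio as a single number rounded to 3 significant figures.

The normalizing constant cancels in an odds ratio, so compute prior × likelihood for the two hypotheses only:
  production run C: 0.16 × 0.68 × 0.24 × 0.21 = 0.0054835
  production run D: 0.23 × 0.66 × 0.40 × 0.76 = 0.046147
Odds(production run C : production run D) = 0.0054835 / 0.046147 ≈ 0.119.

0.119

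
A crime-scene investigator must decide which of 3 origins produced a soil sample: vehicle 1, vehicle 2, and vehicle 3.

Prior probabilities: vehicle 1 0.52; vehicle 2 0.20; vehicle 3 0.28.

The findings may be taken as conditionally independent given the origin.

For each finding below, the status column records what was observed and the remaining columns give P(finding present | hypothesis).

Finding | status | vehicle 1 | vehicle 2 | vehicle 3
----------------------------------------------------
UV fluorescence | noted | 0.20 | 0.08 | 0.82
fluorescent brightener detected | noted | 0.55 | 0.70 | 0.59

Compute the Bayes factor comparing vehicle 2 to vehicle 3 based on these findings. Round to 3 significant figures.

0.116

Take the product of per-finding likelihoods under each hypothesis, then divide.
  vehicle 2: 0.08 × 0.70 = 0.056
  vehicle 3: 0.82 × 0.59 = 0.4838
Bayes factor = 0.056 / 0.4838 ≈ 0.116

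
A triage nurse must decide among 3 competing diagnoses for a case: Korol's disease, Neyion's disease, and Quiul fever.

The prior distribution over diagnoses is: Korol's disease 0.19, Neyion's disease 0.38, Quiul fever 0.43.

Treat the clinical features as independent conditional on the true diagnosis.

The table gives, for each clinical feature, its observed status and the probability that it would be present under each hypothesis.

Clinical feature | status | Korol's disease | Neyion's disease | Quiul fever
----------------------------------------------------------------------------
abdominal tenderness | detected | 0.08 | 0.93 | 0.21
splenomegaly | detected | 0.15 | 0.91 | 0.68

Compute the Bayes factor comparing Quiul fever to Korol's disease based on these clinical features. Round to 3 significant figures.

The Bayes factor is the ratio of the joint likelihoods of the clinical feature pattern under the two hypotheses.
  Quiul fever: 0.21 × 0.68 = 0.1428
  Korol's disease: 0.08 × 0.15 = 0.012
Bayes factor = 0.1428 / 0.012 ≈ 11.9

11.9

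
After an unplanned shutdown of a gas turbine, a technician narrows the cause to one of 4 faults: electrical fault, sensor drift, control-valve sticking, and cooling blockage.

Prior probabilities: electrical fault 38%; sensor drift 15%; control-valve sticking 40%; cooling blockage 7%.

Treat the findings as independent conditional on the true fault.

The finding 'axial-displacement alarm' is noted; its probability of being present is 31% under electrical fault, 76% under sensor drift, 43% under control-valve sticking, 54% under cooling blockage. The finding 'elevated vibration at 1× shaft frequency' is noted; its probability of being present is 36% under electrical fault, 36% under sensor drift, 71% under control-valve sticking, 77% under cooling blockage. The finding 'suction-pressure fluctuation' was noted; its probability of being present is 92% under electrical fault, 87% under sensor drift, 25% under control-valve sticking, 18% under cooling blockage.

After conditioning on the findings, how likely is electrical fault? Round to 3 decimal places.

0.353

For each hypothesis, the unnormalized posterior weight is prior × product of the finding likelihoods:
  electrical fault: 0.38 × 0.31 × 0.36 × 0.92 = 0.039015
  sensor drift: 0.15 × 0.76 × 0.36 × 0.87 = 0.035705
  control-valve sticking: 0.40 × 0.43 × 0.71 × 0.25 = 0.03053
  cooling blockage: 0.07 × 0.54 × 0.77 × 0.18 = 0.0052391
Normalizing constant Z = 0.039015 + 0.035705 + 0.03053 + 0.0052391 = 0.11049.
P(electrical fault | evidence) = 0.039015 / 0.11049 ≈ 0.353.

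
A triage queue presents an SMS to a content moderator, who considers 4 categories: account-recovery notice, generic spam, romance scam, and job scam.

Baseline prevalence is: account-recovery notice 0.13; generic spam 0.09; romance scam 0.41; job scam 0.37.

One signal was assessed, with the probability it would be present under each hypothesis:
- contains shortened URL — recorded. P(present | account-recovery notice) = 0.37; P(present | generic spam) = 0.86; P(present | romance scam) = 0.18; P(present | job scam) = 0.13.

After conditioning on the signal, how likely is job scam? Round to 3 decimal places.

0.194

By Bayes' rule, the unnormalized weight for each hypothesis is prior × likelihood:
  account-recovery notice: 0.13 × 0.37 = 0.0481
  generic spam: 0.09 × 0.86 = 0.0774
  romance scam: 0.41 × 0.18 = 0.0738
  job scam: 0.37 × 0.13 = 0.0481
Marginal likelihood of the evidence = 0.2474.
P(job scam | evidence) = 0.0481 / 0.2474 ≈ 0.194.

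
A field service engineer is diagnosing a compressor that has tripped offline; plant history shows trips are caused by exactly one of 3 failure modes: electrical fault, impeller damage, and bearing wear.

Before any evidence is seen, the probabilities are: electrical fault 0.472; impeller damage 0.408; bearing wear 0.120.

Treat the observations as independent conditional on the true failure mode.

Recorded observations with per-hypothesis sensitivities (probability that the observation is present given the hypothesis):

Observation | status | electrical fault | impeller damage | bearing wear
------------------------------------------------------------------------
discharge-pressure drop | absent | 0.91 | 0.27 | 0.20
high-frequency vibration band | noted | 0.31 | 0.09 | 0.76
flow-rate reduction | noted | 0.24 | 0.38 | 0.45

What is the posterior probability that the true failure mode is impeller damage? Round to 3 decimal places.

For each hypothesis, the unnormalized posterior weight is prior × product of the observation likelihoods (using 1 − P(present | H) for each absent observation):
  electrical fault: 0.472 × (1 − 0.91) × 0.31 × 0.24 = 0.0031605
  impeller damage: 0.408 × (1 − 0.27) × 0.09 × 0.38 = 0.010186
  bearing wear: 0.120 × (1 − 0.20) × 0.76 × 0.45 = 0.032832
Marginal likelihood of the evidence = 0.046179.
P(impeller damage | evidence) = 0.010186 / 0.046179 ≈ 0.221.

0.221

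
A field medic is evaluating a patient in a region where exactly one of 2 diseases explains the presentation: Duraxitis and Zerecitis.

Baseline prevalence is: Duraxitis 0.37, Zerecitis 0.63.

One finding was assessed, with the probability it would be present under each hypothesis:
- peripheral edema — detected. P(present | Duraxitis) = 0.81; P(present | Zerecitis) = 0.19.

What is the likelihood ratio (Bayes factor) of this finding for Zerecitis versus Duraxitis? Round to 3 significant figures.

0.235

Likelihood of this finding under each hypothesis:
  Zerecitis: 0.19
  Duraxitis: 0.81
Bayes factor = 0.19 / 0.81 ≈ 0.235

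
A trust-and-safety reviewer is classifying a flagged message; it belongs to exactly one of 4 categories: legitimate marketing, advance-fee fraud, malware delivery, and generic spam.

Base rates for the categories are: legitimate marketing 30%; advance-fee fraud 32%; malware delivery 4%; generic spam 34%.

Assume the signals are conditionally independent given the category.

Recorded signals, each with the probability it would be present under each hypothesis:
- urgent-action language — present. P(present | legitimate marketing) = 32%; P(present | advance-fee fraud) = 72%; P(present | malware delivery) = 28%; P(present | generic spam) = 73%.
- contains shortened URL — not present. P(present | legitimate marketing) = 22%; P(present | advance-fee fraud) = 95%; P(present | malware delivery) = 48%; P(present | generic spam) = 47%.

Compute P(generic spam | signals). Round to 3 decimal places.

0.588

By Bayes' rule with conditional independence, the unnormalized weight for each hypothesis is prior × ∏ likelihoods (using 1 − P(present | H) for each absent signal):
  legitimate marketing: 0.30 × 0.32 × (1 − 0.22) = 0.07488
  advance-fee fraud: 0.32 × 0.72 × (1 − 0.95) = 0.01152
  malware delivery: 0.04 × 0.28 × (1 − 0.48) = 0.005824
  generic spam: 0.34 × 0.73 × (1 − 0.47) = 0.13155
The unnormalized weights sum to 0.22377.
P(generic spam | evidence) = 0.13155 / 0.22377 ≈ 0.588.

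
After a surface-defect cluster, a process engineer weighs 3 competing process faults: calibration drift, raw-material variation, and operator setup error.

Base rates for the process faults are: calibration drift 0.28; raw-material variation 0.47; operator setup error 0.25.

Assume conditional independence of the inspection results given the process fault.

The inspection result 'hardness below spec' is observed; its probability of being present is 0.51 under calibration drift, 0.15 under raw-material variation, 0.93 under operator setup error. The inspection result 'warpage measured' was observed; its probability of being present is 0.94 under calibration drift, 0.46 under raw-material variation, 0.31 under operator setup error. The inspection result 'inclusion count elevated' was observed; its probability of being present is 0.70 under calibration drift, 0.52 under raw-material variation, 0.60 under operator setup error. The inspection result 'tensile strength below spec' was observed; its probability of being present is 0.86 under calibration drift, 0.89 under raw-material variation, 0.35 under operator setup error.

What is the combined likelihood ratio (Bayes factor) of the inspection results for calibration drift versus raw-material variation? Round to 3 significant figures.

9.04

Take the product of per-inspection result likelihoods under each hypothesis, then divide.
  calibration drift: 0.51 × 0.94 × 0.70 × 0.86 = 0.2886
  raw-material variation: 0.15 × 0.46 × 0.52 × 0.89 = 0.031933
Bayes factor = 0.2886 / 0.031933 ≈ 9.04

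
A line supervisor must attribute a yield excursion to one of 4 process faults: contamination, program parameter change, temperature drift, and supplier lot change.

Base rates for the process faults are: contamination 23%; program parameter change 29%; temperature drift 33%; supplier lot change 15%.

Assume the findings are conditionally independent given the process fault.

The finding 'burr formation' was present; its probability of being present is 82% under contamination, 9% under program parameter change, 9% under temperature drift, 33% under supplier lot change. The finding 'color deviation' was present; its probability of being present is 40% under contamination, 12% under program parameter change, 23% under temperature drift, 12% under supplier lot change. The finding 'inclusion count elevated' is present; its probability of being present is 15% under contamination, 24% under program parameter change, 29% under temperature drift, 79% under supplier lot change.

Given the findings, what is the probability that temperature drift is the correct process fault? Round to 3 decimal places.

Multiply each prior by the joint likelihood of the evidence pattern:
  contamination: 0.23 × 0.82 × 0.40 × 0.15 = 0.011316
  program parameter change: 0.29 × 0.09 × 0.12 × 0.24 = 0.00075168
  temperature drift: 0.33 × 0.09 × 0.23 × 0.29 = 0.001981
  supplier lot change: 0.15 × 0.33 × 0.12 × 0.79 = 0.0046926
Marginal likelihood of the evidence = 0.018741.
P(temperature drift | evidence) = 0.001981 / 0.018741 ≈ 0.106.

0.106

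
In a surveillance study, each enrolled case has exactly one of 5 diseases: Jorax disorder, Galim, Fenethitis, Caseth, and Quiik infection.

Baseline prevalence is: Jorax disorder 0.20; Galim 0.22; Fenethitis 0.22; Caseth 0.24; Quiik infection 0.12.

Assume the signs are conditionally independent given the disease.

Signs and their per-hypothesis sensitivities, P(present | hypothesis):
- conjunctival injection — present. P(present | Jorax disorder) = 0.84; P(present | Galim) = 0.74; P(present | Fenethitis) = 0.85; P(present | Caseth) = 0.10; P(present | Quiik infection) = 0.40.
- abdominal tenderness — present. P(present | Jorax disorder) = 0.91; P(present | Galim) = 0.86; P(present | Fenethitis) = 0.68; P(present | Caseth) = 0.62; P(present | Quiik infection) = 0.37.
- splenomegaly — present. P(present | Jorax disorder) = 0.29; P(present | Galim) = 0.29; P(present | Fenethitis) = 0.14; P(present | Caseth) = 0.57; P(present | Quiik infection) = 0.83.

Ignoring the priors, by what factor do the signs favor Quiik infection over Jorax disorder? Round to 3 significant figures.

The Bayes factor is the ratio of the joint likelihoods of the sign pattern under the two hypotheses.
  Quiik infection: 0.40 × 0.37 × 0.83 = 0.12284
  Jorax disorder: 0.84 × 0.91 × 0.29 = 0.22168
Bayes factor = 0.12284 / 0.22168 ≈ 0.554

0.554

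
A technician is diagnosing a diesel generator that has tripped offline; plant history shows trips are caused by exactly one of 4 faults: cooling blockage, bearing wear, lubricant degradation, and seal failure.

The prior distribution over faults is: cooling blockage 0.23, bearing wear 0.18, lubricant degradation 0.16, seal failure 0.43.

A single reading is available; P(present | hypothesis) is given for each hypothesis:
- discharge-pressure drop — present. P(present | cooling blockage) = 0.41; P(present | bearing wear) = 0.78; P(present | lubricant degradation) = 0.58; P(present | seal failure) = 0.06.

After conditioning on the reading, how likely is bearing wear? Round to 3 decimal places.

0.397

By Bayes' rule, the unnormalized weight for each hypothesis is prior × likelihood:
  cooling blockage: 0.23 × 0.41 = 0.0943
  bearing wear: 0.18 × 0.78 = 0.1404
  lubricant degradation: 0.16 × 0.58 = 0.0928
  seal failure: 0.43 × 0.06 = 0.0258
The unnormalized weights sum to 0.3533.
P(bearing wear | evidence) = 0.1404 / 0.3533 ≈ 0.397.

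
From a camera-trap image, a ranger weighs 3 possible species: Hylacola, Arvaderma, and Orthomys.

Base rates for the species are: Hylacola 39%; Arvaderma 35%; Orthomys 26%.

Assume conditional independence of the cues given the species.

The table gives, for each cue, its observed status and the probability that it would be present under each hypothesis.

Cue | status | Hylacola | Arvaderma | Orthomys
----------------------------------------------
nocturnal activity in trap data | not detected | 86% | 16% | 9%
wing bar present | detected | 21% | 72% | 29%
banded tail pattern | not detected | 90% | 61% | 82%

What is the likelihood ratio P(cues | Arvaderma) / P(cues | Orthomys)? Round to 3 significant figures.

4.97

The Bayes factor is the ratio of the joint likelihoods of the cue pattern under the two hypotheses (using 1 − P(present | H) for each absent cue).
  Arvaderma: (1 − 0.16) × 0.72 × (1 − 0.61) = 0.23587
  Orthomys: (1 − 0.09) × 0.29 × (1 − 0.82) = 0.047502
Bayes factor = 0.23587 / 0.047502 ≈ 4.97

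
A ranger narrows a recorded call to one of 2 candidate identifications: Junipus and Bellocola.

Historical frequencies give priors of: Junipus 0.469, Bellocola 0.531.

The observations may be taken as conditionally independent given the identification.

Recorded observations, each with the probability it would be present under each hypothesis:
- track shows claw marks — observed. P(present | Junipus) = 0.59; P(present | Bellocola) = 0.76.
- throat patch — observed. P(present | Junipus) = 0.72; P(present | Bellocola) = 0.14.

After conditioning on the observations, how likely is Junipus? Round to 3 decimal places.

0.779

Multiply each prior by the joint likelihood of the evidence pattern:
  Junipus: 0.469 × 0.59 × 0.72 = 0.19923
  Bellocola: 0.531 × 0.76 × 0.14 = 0.056498
The unnormalized weights sum to 0.25573.
P(Junipus | evidence) = 0.19923 / 0.25573 ≈ 0.779.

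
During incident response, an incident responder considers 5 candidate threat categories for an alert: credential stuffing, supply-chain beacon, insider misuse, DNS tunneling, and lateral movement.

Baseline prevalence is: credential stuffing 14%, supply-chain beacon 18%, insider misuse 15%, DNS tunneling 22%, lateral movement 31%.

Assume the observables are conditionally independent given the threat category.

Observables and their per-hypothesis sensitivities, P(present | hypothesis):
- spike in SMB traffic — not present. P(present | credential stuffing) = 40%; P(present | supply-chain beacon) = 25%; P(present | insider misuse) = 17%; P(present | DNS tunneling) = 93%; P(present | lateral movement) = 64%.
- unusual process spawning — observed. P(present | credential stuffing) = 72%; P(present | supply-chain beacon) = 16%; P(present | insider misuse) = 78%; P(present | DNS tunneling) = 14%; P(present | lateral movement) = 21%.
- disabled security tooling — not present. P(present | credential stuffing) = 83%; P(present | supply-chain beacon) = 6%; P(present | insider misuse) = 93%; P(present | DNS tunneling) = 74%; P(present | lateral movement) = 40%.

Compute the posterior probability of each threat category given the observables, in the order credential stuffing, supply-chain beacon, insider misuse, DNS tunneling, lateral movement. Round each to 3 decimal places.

Multiply each prior by the joint likelihood of the observable pattern (using 1 − P(present | H) for each absent observable):
  credential stuffing: 0.14 × (1 − 0.40) × 0.72 × (1 − 0.83) = 0.010282
  supply-chain beacon: 0.18 × (1 − 0.25) × 0.16 × (1 − 0.06) = 0.020304
  insider misuse: 0.15 × (1 − 0.17) × 0.78 × (1 − 0.93) = 0.0067977
  DNS tunneling: 0.22 × (1 − 0.93) × 0.14 × (1 − 0.74) = 0.00056056
  lateral movement: 0.31 × (1 − 0.64) × 0.21 × (1 − 0.40) = 0.014062
Marginal likelihood of the evidence = 0.052005.
P(credential stuffing | evidence) = 0.010282 / 0.052005 ≈ 0.198
P(supply-chain beacon | evidence) = 0.020304 / 0.052005 ≈ 0.390
P(insider misuse | evidence) = 0.0067977 / 0.052005 ≈ 0.131
P(DNS tunneling | evidence) = 0.00056056 / 0.052005 ≈ 0.011
P(lateral movement | evidence) = 0.014062 / 0.052005 ≈ 0.270

0.198, 0.390, 0.131, 0.011, 0.270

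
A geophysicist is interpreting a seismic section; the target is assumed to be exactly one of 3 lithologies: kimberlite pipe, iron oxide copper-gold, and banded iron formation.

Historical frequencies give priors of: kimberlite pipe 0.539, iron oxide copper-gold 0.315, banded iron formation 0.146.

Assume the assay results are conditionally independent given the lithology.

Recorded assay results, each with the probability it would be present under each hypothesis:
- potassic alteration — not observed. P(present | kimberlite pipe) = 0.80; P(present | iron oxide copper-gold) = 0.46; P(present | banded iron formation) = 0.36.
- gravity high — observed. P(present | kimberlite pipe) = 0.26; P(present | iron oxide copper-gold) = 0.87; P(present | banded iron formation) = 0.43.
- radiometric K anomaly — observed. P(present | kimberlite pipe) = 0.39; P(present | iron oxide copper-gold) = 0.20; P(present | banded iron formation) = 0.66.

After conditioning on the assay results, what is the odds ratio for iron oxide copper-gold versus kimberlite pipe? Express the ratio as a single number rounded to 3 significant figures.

Unnormalized posterior weight (prior times the assay result likelihoods) for each of the two hypotheses (using 1 − P(present | H) for each absent assay result):
  iron oxide copper-gold: 0.315 × (1 − 0.46) × 0.87 × 0.20 = 0.029597
  kimberlite pipe: 0.539 × (1 − 0.80) × 0.26 × 0.39 = 0.010931
Posterior odds = 0.029597 / 0.010931 ≈ 2.71.

2.71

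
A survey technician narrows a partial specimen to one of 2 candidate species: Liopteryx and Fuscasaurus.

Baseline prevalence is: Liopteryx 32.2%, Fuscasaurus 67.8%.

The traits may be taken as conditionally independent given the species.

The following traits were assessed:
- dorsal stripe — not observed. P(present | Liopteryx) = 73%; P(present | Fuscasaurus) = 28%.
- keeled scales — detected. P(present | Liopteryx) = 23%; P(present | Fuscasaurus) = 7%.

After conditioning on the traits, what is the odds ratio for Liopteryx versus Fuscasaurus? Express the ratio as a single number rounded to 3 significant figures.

Posterior odds equal prior odds times the likelihood ratio; only the two competing hypotheses matter (using 1 − P(present | H) for each absent trait).
  Liopteryx: 0.322 × (1 − 0.73) × 0.23 = 0.019996
  Fuscasaurus: 0.678 × (1 − 0.28) × 0.07 = 0.034171
Posterior odds = 0.019996 / 0.034171 ≈ 0.585.

0.585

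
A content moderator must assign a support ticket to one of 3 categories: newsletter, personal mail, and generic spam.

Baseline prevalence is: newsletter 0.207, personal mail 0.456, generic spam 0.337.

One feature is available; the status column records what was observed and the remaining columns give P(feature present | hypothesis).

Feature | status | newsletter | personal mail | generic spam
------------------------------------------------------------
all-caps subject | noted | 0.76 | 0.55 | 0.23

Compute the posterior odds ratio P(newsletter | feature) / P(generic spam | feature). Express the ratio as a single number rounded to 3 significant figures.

2.03

The normalizing constant cancels in an odds ratio, so compute prior × likelihood for the two hypotheses only:
  newsletter: 0.207 × 0.76 = 0.15732
  generic spam: 0.337 × 0.23 = 0.07751
Odds(newsletter : generic spam) = 0.15732 / 0.07751 ≈ 2.03.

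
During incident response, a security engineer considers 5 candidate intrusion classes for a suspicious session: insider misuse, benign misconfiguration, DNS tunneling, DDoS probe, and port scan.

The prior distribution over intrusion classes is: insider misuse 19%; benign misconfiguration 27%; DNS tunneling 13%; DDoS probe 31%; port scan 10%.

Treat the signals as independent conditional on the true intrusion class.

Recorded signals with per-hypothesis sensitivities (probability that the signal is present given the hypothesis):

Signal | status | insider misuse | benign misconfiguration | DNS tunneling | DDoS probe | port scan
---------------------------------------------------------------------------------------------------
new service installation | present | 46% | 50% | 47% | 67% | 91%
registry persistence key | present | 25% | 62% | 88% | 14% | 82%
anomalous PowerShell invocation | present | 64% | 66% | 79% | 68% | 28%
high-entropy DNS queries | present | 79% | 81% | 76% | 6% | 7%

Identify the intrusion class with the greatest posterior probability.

benign misconfiguration

For each hypothesis, the unnormalized posterior weight is prior × product of the signal likelihoods:
  insider misuse: 0.19 × 0.46 × 0.25 × 0.64 × 0.79 = 0.011047
  benign misconfiguration: 0.27 × 0.50 × 0.62 × 0.66 × 0.81 = 0.044746
  DNS tunneling: 0.13 × 0.47 × 0.88 × 0.79 × 0.76 = 0.032282
  DDoS probe: 0.31 × 0.67 × 0.14 × 0.68 × 0.06 = 0.0011864
  port scan: 0.10 × 0.91 × 0.82 × 0.28 × 0.07 = 0.0014626
Normalizing constant Z = 0.011047 + 0.044746 + 0.032282 + 0.0011864 + 0.0014626 = 0.090725.
P(insider misuse | evidence) ≈ 0.011047 / 0.090725 ≈ 0.122
P(benign misconfiguration | evidence) ≈ 0.044746 / 0.090725 ≈ 0.493
P(DNS tunneling | evidence) ≈ 0.032282 / 0.090725 ≈ 0.356
P(DDoS probe | evidence) ≈ 0.0011864 / 0.090725 ≈ 0.013
P(port scan | evidence) ≈ 0.0014626 / 0.090725 ≈ 0.016
The largest is 0.493, so benign misconfiguration is most probable.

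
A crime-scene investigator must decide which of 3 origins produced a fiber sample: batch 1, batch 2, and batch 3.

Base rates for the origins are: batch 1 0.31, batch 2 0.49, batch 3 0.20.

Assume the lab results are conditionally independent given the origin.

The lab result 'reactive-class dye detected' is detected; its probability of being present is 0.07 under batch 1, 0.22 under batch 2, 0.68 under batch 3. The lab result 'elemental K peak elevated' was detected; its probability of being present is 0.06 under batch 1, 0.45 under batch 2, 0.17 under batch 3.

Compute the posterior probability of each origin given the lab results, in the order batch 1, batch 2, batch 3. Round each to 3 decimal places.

By Bayes' rule with conditional independence, the unnormalized weight for each hypothesis is prior × ∏ likelihoods:
  batch 1: 0.31 × 0.07 × 0.06 = 0.001302
  batch 2: 0.49 × 0.22 × 0.45 = 0.04851
  batch 3: 0.20 × 0.68 × 0.17 = 0.02312
The unnormalized weights sum to 0.072932.
P(batch 1 | evidence) = 0.001302 / 0.072932 ≈ 0.018
P(batch 2 | evidence) = 0.04851 / 0.072932 ≈ 0.665
P(batch 3 | evidence) = 0.02312 / 0.072932 ≈ 0.317

0.018, 0.665, 0.317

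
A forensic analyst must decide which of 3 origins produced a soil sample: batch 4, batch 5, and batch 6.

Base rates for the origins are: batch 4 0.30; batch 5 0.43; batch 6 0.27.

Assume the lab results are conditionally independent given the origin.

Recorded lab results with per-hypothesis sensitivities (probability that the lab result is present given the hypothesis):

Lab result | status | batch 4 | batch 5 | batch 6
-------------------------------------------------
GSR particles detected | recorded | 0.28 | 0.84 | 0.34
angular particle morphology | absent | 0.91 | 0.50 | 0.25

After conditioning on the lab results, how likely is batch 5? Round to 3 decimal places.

Multiply each prior by the joint likelihood of the lab result pattern (using 1 − P(present | H) for each absent lab result):
  batch 4: 0.30 × 0.28 × (1 − 0.91) = 0.00756
  batch 5: 0.43 × 0.84 × (1 − 0.50) = 0.1806
  batch 6: 0.27 × 0.34 × (1 − 0.25) = 0.06885
The unnormalized weights sum to 0.25701.
P(batch 5 | evidence) = 0.1806 / 0.25701 ≈ 0.703.

0.703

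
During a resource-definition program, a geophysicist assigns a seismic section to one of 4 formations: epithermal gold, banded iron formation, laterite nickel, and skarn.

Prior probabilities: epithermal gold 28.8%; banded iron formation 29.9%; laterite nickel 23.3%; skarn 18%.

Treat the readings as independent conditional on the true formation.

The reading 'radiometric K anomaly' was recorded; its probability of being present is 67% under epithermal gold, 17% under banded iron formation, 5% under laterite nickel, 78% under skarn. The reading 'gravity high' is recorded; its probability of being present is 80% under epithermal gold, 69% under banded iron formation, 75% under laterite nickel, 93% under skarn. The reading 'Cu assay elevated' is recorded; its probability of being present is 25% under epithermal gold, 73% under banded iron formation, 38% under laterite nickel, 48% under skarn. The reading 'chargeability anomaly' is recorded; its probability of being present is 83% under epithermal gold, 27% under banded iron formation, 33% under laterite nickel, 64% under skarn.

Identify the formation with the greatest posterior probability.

skarn

Multiply each prior by the joint likelihood of the reading pattern:
  epithermal gold: 0.288 × 0.67 × 0.80 × 0.25 × 0.83 = 0.032031
  banded iron formation: 0.299 × 0.17 × 0.69 × 0.73 × 0.27 = 0.0069128
  laterite nickel: 0.233 × 0.05 × 0.75 × 0.38 × 0.33 = 0.0010957
  skarn: 0.180 × 0.78 × 0.93 × 0.48 × 0.64 = 0.040112
Marginal likelihood of the evidence = 0.080152.
P(epithermal gold | evidence) ≈ 0.032031 / 0.080152 ≈ 0.400
P(banded iron formation | evidence) ≈ 0.0069128 / 0.080152 ≈ 0.086
P(laterite nickel | evidence) ≈ 0.0010957 / 0.080152 ≈ 0.014
P(skarn | evidence) ≈ 0.040112 / 0.080152 ≈ 0.500
The largest is 0.500, so skarn is most probable.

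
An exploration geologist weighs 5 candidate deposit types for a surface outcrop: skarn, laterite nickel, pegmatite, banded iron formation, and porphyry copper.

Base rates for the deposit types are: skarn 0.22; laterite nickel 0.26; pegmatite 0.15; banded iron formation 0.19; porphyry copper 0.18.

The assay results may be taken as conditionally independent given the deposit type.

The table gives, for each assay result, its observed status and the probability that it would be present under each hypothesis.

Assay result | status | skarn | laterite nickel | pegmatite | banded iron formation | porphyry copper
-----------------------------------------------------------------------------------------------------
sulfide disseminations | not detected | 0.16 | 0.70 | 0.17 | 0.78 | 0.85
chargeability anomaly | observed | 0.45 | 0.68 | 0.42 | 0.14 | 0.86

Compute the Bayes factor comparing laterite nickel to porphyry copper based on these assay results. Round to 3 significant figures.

Joint likelihood of the assay result pattern under each hypothesis (using 1 − P(present | H) for each absent assay result):
  laterite nickel: (1 − 0.70) × 0.68 = 0.204
  porphyry copper: (1 − 0.85) × 0.86 = 0.129
Bayes factor = 0.204 / 0.129 ≈ 1.58

1.58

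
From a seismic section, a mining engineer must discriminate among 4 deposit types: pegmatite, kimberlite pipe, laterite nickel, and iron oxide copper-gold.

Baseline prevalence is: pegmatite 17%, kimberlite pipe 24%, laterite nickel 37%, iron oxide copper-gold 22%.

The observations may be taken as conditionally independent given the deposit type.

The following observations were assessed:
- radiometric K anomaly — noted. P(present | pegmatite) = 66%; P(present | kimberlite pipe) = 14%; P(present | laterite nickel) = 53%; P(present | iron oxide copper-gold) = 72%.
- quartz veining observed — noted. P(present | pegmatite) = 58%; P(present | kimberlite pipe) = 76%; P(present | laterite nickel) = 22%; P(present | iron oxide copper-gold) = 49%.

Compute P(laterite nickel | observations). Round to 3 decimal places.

For each hypothesis, the unnormalized posterior weight is prior × product of the observation likelihoods:
  pegmatite: 0.17 × 0.66 × 0.58 = 0.065076
  kimberlite pipe: 0.24 × 0.14 × 0.76 = 0.025536
  laterite nickel: 0.37 × 0.53 × 0.22 = 0.043142
  iron oxide copper-gold: 0.22 × 0.72 × 0.49 = 0.077616
Normalizing constant Z = 0.065076 + 0.025536 + 0.043142 + 0.077616 = 0.21137.
P(laterite nickel | evidence) = 0.043142 / 0.21137 ≈ 0.204.

0.204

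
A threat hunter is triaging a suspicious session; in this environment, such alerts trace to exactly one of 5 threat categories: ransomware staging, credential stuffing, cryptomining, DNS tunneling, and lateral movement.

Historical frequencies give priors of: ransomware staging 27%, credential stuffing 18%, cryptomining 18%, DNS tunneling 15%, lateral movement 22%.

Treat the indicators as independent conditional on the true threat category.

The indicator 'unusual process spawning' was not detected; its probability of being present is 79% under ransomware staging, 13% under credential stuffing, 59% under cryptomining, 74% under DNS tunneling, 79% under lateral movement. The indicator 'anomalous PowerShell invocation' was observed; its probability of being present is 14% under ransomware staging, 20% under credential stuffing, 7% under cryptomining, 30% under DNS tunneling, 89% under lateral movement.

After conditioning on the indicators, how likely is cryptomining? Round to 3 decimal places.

By Bayes' rule with conditional independence, the unnormalized weight for each hypothesis is prior × ∏ likelihoods (using 1 − P(present | H) for each absent indicator):
  ransomware staging: 0.27 × (1 − 0.79) × 0.14 = 0.007938
  credential stuffing: 0.18 × (1 − 0.13) × 0.20 = 0.03132
  cryptomining: 0.18 × (1 − 0.59) × 0.07 = 0.005166
  DNS tunneling: 0.15 × (1 − 0.74) × 0.30 = 0.0117
  lateral movement: 0.22 × (1 − 0.79) × 0.89 = 0.041118
Normalizing constant Z = 0.007938 + 0.03132 + 0.005166 + 0.0117 + 0.041118 = 0.097242.
P(cryptomining | evidence) = 0.005166 / 0.097242 ≈ 0.053.

0.053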